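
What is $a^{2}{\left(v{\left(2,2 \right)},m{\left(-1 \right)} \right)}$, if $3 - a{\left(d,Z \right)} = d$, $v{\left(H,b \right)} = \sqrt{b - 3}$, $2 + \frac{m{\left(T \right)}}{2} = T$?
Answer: $\left(3 - i\right)^{2} \approx 8.0 - 6.0 i$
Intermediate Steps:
$m{\left(T \right)} = -4 + 2 T$
$v{\left(H,b \right)} = \sqrt{-3 + b}$
$a{\left(d,Z \right)} = 3 - d$
$a^{2}{\left(v{\left(2,2 \right)},m{\left(-1 \right)} \right)} = \left(3 - \sqrt{-3 + 2}\right)^{2} = \left(3 - \sqrt{-1}\right)^{2} = \left(3 - i\right)^{2}$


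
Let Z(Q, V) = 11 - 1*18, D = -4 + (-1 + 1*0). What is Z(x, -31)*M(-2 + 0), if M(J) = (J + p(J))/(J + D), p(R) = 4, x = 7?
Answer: 2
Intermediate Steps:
D = -5 (D = -4 + (-1 + 0) = -4 - 1 = -5)
Z(Q, V) = -7 (Z(Q, V) = 11 - 18 = -7)
M(J) = (4 + J)/(-5 + J) (M(J) = (J + 4)/(J - 5) = (4 + J)/(-5 + J))
Z(x, -31)*M(-2 + 0) = -7*(4 + (-2 + 0))/(-5 + (-2 + 0)) = -7*(4 - 2)/(-5 - 2) = -7*2/(-7) = -(-1)*2 = -7*(-2/7) = 2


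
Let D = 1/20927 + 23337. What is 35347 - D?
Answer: 251333269/20927 ≈ 12010.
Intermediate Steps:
D = 488373400/20927 (D = 1/20927 + 23337 = 488373400/20927 ≈ 23337.)
35347 - D = 35347 - 1*488373400/20927 = 35347 - 488373400/20927 = 251333269/20927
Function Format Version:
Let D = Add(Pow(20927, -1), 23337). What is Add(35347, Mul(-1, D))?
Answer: Rational(251333269, 20927) ≈ 12010.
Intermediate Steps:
D = Rational(488373400, 20927) (D = Add(Rational(1, 20927), 23337) = Rational(488373400, 20927) ≈ 23337.)
Add(35347, Mul(-1, D)) = Add(35347, Mul(-1, Rational(488373400, 20927))) = Add(35347, Rational(-488373400, 20927)) = Rational(251333269, 20927)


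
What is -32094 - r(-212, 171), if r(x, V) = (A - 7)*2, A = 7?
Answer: -32094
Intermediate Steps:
r(x, V) = 0 (r(x, V) = (7 - 7)*2 = 0*2 = 0)
-32094 - r(-212, 171) = -32094 - 1*0 = -32094 + 0 = -32094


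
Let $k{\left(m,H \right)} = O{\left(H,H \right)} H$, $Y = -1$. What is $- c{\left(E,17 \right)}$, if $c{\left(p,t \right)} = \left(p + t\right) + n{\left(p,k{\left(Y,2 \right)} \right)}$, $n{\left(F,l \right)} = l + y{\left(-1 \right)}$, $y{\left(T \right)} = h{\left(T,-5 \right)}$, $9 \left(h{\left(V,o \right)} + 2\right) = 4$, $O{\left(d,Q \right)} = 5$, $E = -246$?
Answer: $\frac{1985}{9} \approx 220.56$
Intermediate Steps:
$h{\left(V,o \right)} = - \frac{14}{9}$ ($h{\left(V,o \right)} = -2 + \frac{1}{9} \cdot 4 = -2 + \frac{4}{9} = - \frac{14}{9}$)
$y{\left(T \right)} = - \frac{14}{9}$
$k{\left(m,H \right)} = 5 H$
$n{\left(F,l \right)} = - \frac{14}{9} + l$ ($n{\left(F,l \right)} = l - \frac{14}{9} = - \frac{14}{9} + l$)
$c{\left(p,t \right)} = \frac{76}{9} + p + t$ ($c{\left(p,t \right)} = \left(p + t\right) + \left(- \frac{14}{9} + 5 \cdot 2\right) = \left(p + t\right) + \left(- \frac{14}{9} + 10\right) = \left(p + t\right) + \frac{76}{9} = \frac{76}{9} + p + t$)
$- c{\left(E,17 \right)} = - (\frac{76}{9} - 246 + 17) = \left(-1\right) \left(- \frac{1985}{9}\right) = \frac{1985}{9}$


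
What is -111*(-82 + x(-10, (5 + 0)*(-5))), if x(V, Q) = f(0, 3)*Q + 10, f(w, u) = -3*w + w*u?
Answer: 7992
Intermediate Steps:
f(w, u) = -3*w + u*w
x(V, Q) = 10 (x(V, Q) = (0*(-3 + 3))*Q + 10 = (0*0)*Q + 10 = 0*Q + 10 = 0 + 10 = 10)
-111*(-82 + x(-10, (5 + 0)*(-5))) = -111*(-82 + 10) = -111*(-72) = 7992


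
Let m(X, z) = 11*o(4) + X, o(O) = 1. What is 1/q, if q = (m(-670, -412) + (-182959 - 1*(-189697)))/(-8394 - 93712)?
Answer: -102106/6079 ≈ -16.797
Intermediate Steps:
m(X, z) = 11 + X (m(X, z) = 11*1 + X = 11 + X)
q = -6079/102106 (q = ((11 - 670) + (-182959 - 1*(-189697)))/(-8394 - 93712) = (-659 + (-182959 + 189697))/(-102106) = (-659 + 6738)*(-1/102106) = 6079*(-1/102106) = -6079/102106 ≈ -0.059536)
1/q = 1/(-6079/102106) = -102106/6079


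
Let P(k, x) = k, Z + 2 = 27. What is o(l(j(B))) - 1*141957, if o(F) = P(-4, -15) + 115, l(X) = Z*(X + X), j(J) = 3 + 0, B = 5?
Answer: -141846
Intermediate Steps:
Z = 25 (Z = -2 + 27 = 25)
j(J) = 3
l(X) = 50*X (l(X) = 25*(X + X) = 25*(2*X) = 50*X)
o(F) = 111 (o(F) = -4 + 115 = 111)
o(l(j(B))) - 1*141957 = 111 - 1*141957 = 111 - 141957 = -141846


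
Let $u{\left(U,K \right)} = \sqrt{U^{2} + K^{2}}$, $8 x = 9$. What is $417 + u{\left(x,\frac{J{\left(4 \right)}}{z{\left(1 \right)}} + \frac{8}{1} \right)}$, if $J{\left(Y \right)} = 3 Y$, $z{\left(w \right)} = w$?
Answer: $417 + \frac{\sqrt{25681}}{8} \approx 437.03$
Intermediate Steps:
$x = \frac{9}{8}$ ($x = \frac{1}{8} \cdot 9 = \frac{9}{8} \approx 1.125$)
$u{\left(U,K \right)} = \sqrt{K^{2} + U^{2}}$
$417 + u{\left(x,\frac{J{\left(4 \right)}}{z{\left(1 \right)}} + \frac{8}{1} \right)} = 417 + \sqrt{\left(\frac{3 \cdot 4}{1} + \frac{8}{1}\right)^{2} + \left(\frac{9}{8}\right)^{2}} = 417 + \sqrt{\left(12 \cdot 1 + 8 \cdot 1\right)^{2} + \frac{81}{64}} = 417 + \sqrt{\left(12 + 8\right)^{2} + \frac{81}{64}} = 417 + \sqrt{20^{2} + \frac{81}{64}} = 417 + \sqrt{400 + \frac{81}{64}} = 417 + \sqrt{\frac{25681}{64}} = 417 + \frac{\sqrt{25681}}{8}$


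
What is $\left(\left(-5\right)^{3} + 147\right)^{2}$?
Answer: $484$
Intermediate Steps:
$\left(\left(-5\right)^{3} + 147\right)^{2} = \left(-125 + 147\right)^{2} = 22^{2} = 484$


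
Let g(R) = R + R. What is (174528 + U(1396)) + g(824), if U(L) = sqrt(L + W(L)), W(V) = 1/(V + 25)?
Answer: 176176 + 3*sqrt(6391977)/203 ≈ 1.7621e+5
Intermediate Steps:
W(V) = 1/(25 + V)
g(R) = 2*R
U(L) = sqrt(L + 1/(25 + L))
(174528 + U(1396)) + g(824) = (174528 + sqrt((1 + 1396*(25 + 1396))/(25 + 1396))) + 2*824 = (174528 + sqrt((1 + 1396*1421)/1421)) + 1648 = (174528 + sqrt((1 + 1983716)/1421)) + 1648 = (174528 + sqrt((1/1421)*1983717)) + 1648 = (174528 + sqrt(1983717/1421)) + 1648 = (174528 + 3*sqrt(6391977)/203) + 1648 = 176176 + 3*sqrt(6391977)/203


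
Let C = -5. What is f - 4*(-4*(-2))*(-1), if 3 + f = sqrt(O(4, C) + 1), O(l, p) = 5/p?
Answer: 29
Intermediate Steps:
f = -3 (f = -3 + sqrt(5/(-5) + 1) = -3 + sqrt(5*(-1/5) + 1) = -3 + sqrt(-1 + 1) = -3 + sqrt(0) = -3 + 0 = -3)
f - 4*(-4*(-2))*(-1) = -3 - 4*(-4*(-2))*(-1) = -3 - 32*(-1) = -3 - 4*(-8) = -3 + 32 = 29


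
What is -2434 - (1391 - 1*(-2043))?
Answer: -5868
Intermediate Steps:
-2434 - (1391 - 1*(-2043)) = -2434 - (1391 + 2043) = -2434 - 1*3434 = -2434 - 3434 = -5868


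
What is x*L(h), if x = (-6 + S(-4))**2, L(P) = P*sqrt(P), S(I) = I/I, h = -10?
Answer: -250*I*sqrt(10) ≈ -790.57*I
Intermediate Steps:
S(I) = 1
L(P) = P**(3/2)
x = 25 (x = (-6 + 1)**2 = (-5)**2 = 25)
x*L(h) = 25*(-10)**(3/2) = 25*(-10*I*sqrt(10)) = -250*I*sqrt(10)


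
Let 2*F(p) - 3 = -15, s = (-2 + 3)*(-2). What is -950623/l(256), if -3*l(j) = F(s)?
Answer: -950623/2 ≈ -4.7531e+5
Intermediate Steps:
s = -2 (s = 1*(-2) = -2)
F(p) = -6 (F(p) = 3/2 + (½)*(-15) = 3/2 - 15/2 = -6)
l(j) = 2 (l(j) = -⅓*(-6) = 2)
-950623/l(256) = -950623/2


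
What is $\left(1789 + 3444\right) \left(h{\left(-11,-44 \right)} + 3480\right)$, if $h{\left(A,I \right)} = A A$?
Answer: $18844033$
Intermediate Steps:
$h{\left(A,I \right)} = A^{2}$
$\left(1789 + 3444\right) \left(h{\left(-11,-44 \right)} + 3480\right) = \left(1789 + 3444\right) \left(\left(-11\right)^{2} + 3480\right) = 5233 \left(121 + 3480\right) = 5233 \cdot 3601 = 18844033$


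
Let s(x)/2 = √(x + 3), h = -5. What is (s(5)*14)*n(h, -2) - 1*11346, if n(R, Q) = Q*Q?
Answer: -11346 + 224*√2 ≈ -11029.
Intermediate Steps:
s(x) = 2*√(3 + x) (s(x) = 2*√(x + 3) = 2*√(3 + x))
n(R, Q) = Q²
(s(5)*14)*n(h, -2) - 1*11346 = ((2*√(3 + 5))*14)*(-2)² - 1*11346 = ((2*√8)*14)*4 - 11346 = ((2*(2*√2))*14)*4 - 11346 = ((4*√2)*14)*4 - 11346 = (56*√2)*4 - 11346 = 224*√2 - 11346 = -11346 + 224*√2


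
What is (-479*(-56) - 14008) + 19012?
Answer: 31828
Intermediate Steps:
(-479*(-56) - 14008) + 19012 = (26824 - 14008) + 19012 = 12816 + 19012 = 31828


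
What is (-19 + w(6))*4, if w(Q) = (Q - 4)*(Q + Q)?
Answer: 20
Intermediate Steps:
w(Q) = 2*Q*(-4 + Q) (w(Q) = (-4 + Q)*(2*Q) = 2*Q*(-4 + Q))
(-19 + w(6))*4 = (-19 + 2*6*(-4 + 6))*4 = (-19 + 2*6*2)*4 = (-19 + 24)*4 = 5*4 = 20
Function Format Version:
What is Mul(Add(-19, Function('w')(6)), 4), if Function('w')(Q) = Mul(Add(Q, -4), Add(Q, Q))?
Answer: 20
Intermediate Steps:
Function('w')(Q) = Mul(2, Q, Add(-4, Q)) (Function('w')(Q) = Mul(Add(-4, Q), Mul(2, Q)) = Mul(2, Q, Add(-4, Q)))
Mul(Add(-19, Function('w')(6)), 4) = Mul(Add(-19, Mul(2, 6, Add(-4, 6))), 4) = Mul(Add(-19, Mul(2, 6, 2)), 4) = Mul(Add(-19, 24), 4) = Mul(5, 4) = 20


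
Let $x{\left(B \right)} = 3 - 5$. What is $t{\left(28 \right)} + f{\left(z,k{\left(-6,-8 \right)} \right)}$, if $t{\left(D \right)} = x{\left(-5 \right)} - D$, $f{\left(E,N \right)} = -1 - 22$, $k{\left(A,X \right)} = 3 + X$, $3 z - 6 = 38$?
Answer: $-53$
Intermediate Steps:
$z = \frac{44}{3}$ ($z = 2 + \frac{1}{3} \cdot 38 = 2 + \frac{38}{3} = \frac{44}{3} \approx 14.667$)
$f{\left(E,N \right)} = -23$ ($f{\left(E,N \right)} = -1 - 22 = -23$)
$x{\left(B \right)} = -2$
$t{\left(D \right)} = -2 - D$
$t{\left(28 \right)} + f{\left(z,k{\left(-6,-8 \right)} \right)} = \left(-2 - 28\right) - 23 = -30 - 23 = -53$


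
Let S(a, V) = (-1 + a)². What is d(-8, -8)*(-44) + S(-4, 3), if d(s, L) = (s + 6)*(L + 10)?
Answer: 201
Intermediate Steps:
d(s, L) = (6 + s)*(10 + L)
d(-8, -8)*(-44) + S(-4, 3) = (60 + 6*(-8) + 10*(-8) - 8*(-8))*(-44) + (-1 - 4)² = (60 - 48 - 80 + 64)*(-44) + (-5)² = -4*(-44) + 25 = 176 + 25 = 201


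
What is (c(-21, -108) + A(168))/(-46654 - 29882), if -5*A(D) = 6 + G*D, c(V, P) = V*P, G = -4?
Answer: -667/21260 ≈ -0.031374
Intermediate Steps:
c(V, P) = P*V
A(D) = -6/5 + 4*D/5 (A(D) = -(6 - 4*D)/5 = -6/5 + 4*D/5)
(c(-21, -108) + A(168))/(-46654 - 29882) = (-108*(-21) + (-6/5 + (⅘)*168))/(-46654 - 29882) = (2268 + (-6/5 + 672/5))/(-76536) = (2268 + 666/5)*(-1/76536) = (12006/5)*(-1/76536) = -667/21260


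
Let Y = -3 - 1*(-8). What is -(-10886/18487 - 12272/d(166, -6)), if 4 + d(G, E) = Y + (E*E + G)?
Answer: 32726046/536123 ≈ 61.042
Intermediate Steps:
Y = 5 (Y = -3 + 8 = 5)
d(G, E) = 1 + G + E² (d(G, E) = -4 + (5 + (E*E + G)) = -4 + (5 + (E² + G)) = -4 + (5 + (G + E²)) = -4 + (5 + G + E²) = 1 + G + E²)
-(-10886/18487 - 12272/d(166, -6)) = -(-10886/18487 - 12272/(1 + 166 + (-6)²)) = -(-10886*1/18487 - 12272/(1 + 166 + 36)) = -(-10886/18487 - 12272/203) = -1*(-32726046/536123) = 32726046/536123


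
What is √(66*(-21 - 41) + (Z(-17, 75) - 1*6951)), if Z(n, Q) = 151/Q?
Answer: I*√2484222/15 ≈ 105.08*I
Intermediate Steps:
√(66*(-21 - 41) + (Z(-17, 75) - 1*6951)) = √(66*(-21 - 41) + (151/75 - 1*6951)) = √(66*(-62) + (151*(1/75) - 6951)) = √(-4092 + (151/75 - 6951)) = √(-4092 - 521174/75) = √(-828074/75) = I*√2484222/15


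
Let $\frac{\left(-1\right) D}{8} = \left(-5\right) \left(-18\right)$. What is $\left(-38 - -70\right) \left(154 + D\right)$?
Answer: $-18112$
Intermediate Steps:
$D = -720$ ($D = - 8 \left(\left(-5\right) \left(-18\right)\right) = \left(-8\right) 90 = -720$)
$\left(-38 - -70\right) \left(154 + D\right) = \left(-38 - -70\right) \left(154 - 720\right) = \left(-38 + 70\right) \left(-566\right) = 32 \left(-566\right) = -18112$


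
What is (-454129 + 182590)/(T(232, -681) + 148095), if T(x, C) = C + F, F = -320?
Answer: -271539/147094 ≈ -1.8460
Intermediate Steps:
T(x, C) = -320 + C (T(x, C) = C - 320 = -320 + C)
(-454129 + 182590)/(T(232, -681) + 148095) = (-454129 + 182590)/((-320 - 681) + 148095) = -271539/(-1001 + 148095) = -271539/147094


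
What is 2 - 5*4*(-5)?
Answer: 102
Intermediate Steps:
2 - 5*4*(-5) = 2 - 20*(-5) = 2 + 100 = 102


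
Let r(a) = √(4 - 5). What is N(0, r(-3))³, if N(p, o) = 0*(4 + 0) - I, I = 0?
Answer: 0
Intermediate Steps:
r(a) = I (r(a) = √(-1) = I)
N(p, o) = 0 (N(p, o) = 0*(4 + 0) - 1*0 = 0*4 + 0 = 0 + 0 = 0)
N(0, r(-3))³ = 0³ = 0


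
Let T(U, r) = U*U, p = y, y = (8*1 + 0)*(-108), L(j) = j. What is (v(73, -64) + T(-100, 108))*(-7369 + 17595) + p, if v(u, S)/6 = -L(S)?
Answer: 106185920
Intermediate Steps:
y = -864 (y = (8 + 0)*(-108) = 8*(-108) = -864)
p = -864
v(u, S) = -6*S (v(u, S) = 6*(-S) = -6*S)
T(U, r) = U²
(v(73, -64) + T(-100, 108))*(-7369 + 17595) + p = (-6*(-64) + (-100)²)*(-7369 + 17595) - 864 = (384 + 10000)*10226 - 864 = 10384*10226 - 864 = 106186784 - 864 = 106185920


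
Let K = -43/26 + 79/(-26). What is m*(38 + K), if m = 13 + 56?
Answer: 29877/13 ≈ 2298.2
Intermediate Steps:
m = 69
K = -61/13 (K = -43*1/26 + 79*(-1/26) = -43/26 - 79/26 = -61/13 ≈ -4.6923)
m*(38 + K) = 69*(38 - 61/13) = 69*(433/13) = 29877/13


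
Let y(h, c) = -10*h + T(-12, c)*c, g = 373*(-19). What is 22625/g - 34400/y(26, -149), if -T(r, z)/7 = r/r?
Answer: -261508175/5549121 ≈ -47.126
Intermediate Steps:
g = -7087
T(r, z) = -7 (T(r, z) = -7*r/r = -7*1 = -7)
y(h, c) = -10*h - 7*c
22625/g - 34400/y(26, -149) = 22625/(-7087) - 34400/(-10*26 - 7*(-149)) = 22625*(-1/7087) - 34400/(-260 + 1043) = -22625/7087 - 34400/783 = -261508175/5549121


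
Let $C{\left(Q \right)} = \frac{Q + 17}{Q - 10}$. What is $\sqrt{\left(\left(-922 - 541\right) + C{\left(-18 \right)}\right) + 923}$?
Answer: $\frac{i \sqrt{105833}}{14} \approx 23.237 i$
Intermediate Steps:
$C{\left(Q \right)} = \frac{17 + Q}{-10 + Q}$
$\sqrt{\left(\left(-922 - 541\right) + C{\left(-18 \right)}\right) + 923} = \sqrt{\left(\left(-922 - 541\right) + \frac{17 - 18}{-10 - 18}\right) + 923} = \sqrt{\left(-1463 + \frac{1}{-28} \left(-1\right)\right) + 923} = \sqrt{\left(-1463 - - \frac{1}{28}\right) + 923} = \sqrt{\left(-1463 + \frac{1}{28}\right) + 923} = \sqrt{- \frac{40963}{28} + 923} = \sqrt{- \frac{15119}{28}} = \frac{i \sqrt{105833}}{14}$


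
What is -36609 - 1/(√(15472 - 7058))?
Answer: -36609 - √8414/8414 ≈ -36609.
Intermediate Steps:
-36609 - 1/(√(15472 - 7058)) = -36609 - 1/(√8414) = -36609 - √8414/8414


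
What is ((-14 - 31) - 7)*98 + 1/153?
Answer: -779687/153 ≈ -5096.0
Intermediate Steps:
((-14 - 31) - 7)*98 + 1/153 = (-45 - 7)*98 + 1/153 = -52*98 + 1/153 = -5096 + 1/153 = -779687/153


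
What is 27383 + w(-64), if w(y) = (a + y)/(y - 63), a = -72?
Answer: 3477777/127 ≈ 27384.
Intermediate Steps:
w(y) = (-72 + y)/(-63 + y) (w(y) = (-72 + y)/(y - 63) = (-72 + y)/(-63 + y))
27383 + w(-64) = 27383 + (-72 - 64)/(-63 - 64) = 27383 - 136/(-127) = 27383 - 1/127*(-136) = 27383 + 136/127 = 3477777/127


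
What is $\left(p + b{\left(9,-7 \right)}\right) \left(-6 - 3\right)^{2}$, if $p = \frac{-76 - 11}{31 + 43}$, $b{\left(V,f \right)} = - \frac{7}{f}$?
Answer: $- \frac{1053}{74} \approx -14.23$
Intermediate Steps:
$p = - \frac{87}{74} \approx -1.1757$
$\left(p + b{\left(9,-7 \right)}\right) \left(-6 - 3\right)^{2} = \left(- \frac{87}{74} - \frac{7}{-7}\right) \left(-6 - 3\right)^{2} = \left(- \frac{87}{74} - -1\right) \left(-9\right)^{2} = \left(- \frac{87}{74} + 1\right) 81 = \left(- \frac{13}{74}\right) 81 = - \frac{1053}{74}$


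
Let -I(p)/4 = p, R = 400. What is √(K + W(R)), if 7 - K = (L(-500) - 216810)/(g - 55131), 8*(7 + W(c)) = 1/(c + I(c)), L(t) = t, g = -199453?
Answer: 49*I*√171407094/694320 ≈ 0.92395*I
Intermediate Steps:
I(p) = -4*p
W(c) = -7 - 1/(24*c) (W(c) = -7 + 1/(8*(c - 4*c)) = -7 + 1/(8*((-3*c))) = -7 + (-1/(3*c))/8 = -7 - 1/(24*c))
K = 782389/127292 (K = 7 - (-500 - 216810)/(-199453 - 55131) = 7 - (-217310)/(-254584) = 7 - (-217310)*(-1)/254584 = 7 - 1*108655/127292 = 7 - 108655/127292 = 782389/127292 ≈ 6.1464)
√(K + W(R)) = √(782389/127292 + (-7 - 1/24/400)) = √(782389/127292 + (-7 - 1/24*1/400)) = √(782389/127292 + (-7 - 1/9600)) = √(782389/127292 - 67201/9600) = √(-260803823/305500800) = 49*I*√171407094/694320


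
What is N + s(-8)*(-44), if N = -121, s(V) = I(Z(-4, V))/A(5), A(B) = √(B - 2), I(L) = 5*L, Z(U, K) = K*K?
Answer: -121 - 14080*√3/3 ≈ -8250.1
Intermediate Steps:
Z(U, K) = K²
A(B) = √(-2 + B)
s(V) = 5*√3*V²/3 (s(V) = (5*V²)/(√(-2 + 5)) = (5*V²)/(√3) = (5*V²)*(√3/3) = 5*√3*V²/3)
N + s(-8)*(-44) = -121 + ((5/3)*√3*(-8)²)*(-44) = -121 + ((5/3)*√3*64)*(-44) = -121 + (320*√3/3)*(-44) = -121 - 14080*√3/3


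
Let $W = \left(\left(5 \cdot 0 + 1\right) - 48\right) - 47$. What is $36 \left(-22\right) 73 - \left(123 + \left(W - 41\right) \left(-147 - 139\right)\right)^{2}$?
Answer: $-1500303105$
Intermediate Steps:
$W = -94$ ($W = \left(\left(0 + 1\right) - 48\right) - 47 = \left(1 - 48\right) - 47 = -47 - 47 = -94$)
$36 \left(-22\right) 73 - \left(123 + \left(W - 41\right) \left(-147 - 139\right)\right)^{2} = 36 \left(-22\right) 73 - \left(123 + \left(-94 - 41\right) \left(-147 - 139\right)\right)^{2} = \left(-792\right) 73 - \left(123 - -38610\right)^{2} = -57816 - \left(123 + 38610\right)^{2} = -57816 - 38733^{2} = -57816 - 1500245289 = -1500303105$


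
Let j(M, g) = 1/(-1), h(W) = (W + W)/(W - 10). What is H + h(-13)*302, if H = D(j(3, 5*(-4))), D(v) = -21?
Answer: 7369/23 ≈ 320.39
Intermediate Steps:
h(W) = 2*W/(-10 + W) (h(W) = (2*W)/(-10 + W) = 2*W/(-10 + W))
j(M, g) = -1
H = -21
H + h(-13)*302 = -21 + (2*(-13)/(-10 - 13))*302 = -21 + (2*(-13)/(-23))*302 = -21 + (2*(-13)*(-1/23))*302 = -21 + (26/23)*302 = -21 + 7852/23 = 7369/23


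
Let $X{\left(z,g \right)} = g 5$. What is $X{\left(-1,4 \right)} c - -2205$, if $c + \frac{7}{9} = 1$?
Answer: $\frac{19885}{9} \approx 2209.4$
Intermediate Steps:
$c = \frac{2}{9}$ ($c = - \frac{7}{9} + 1 = \frac{2}{9} \approx 0.22222$)
$X{\left(z,g \right)} = 5 g$
$X{\left(-1,4 \right)} c - -2205 = 5 \cdot 4 \cdot \frac{2}{9} - -2205 = 20 \cdot \frac{2}{9} + 2205 = \frac{40}{9} + 2205 = \frac{19885}{9}$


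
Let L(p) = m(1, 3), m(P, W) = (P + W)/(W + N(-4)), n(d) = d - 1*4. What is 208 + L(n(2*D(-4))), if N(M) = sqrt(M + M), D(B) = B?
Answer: 3548/17 - 8*I*sqrt(2)/17 ≈ 208.71 - 0.66551*I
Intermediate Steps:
N(M) = sqrt(2)*sqrt(M) (N(M) = sqrt(2*M) = sqrt(2)*sqrt(M))
n(d) = -4 + d (n(d) = d - 4 = -4 + d)
m(P, W) = (P + W)/(W + 2*I*sqrt(2)) (m(P, W) = (P + W)/(W + sqrt(2)*sqrt(-4)) = (P + W)/(W + sqrt(2)*(2*I)) = (P + W)/(W + 2*I*sqrt(2)))
L(p) = 4/(3 + 2*I*sqrt(2)) (L(p) = (1 + 3)/(3 + 2*I*sqrt(2)) = 4/(3 + 2*I*sqrt(2)))
208 + L(n(2*D(-4))) = 208 + (12/17 - 8*I*sqrt(2)/17) = 3548/17 - 8*I*sqrt(2)/17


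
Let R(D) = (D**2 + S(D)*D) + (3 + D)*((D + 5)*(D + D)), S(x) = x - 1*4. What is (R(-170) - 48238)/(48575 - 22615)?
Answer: -4679229/12980 ≈ -360.50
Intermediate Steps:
S(x) = -4 + x (S(x) = x - 4 = -4 + x)
R(D) = D**2 + D*(-4 + D) + 2*D*(3 + D)*(5 + D) (R(D) = (D**2 + (-4 + D)*D) + (3 + D)*((D + 5)*(D + D)) = (D**2 + D*(-4 + D)) + (3 + D)*((5 + D)*(2*D)) = (D**2 + D*(-4 + D)) + (3 + D)*(2*D*(5 + D)) = (D**2 + D*(-4 + D)) + 2*D*(3 + D)*(5 + D) = D**2 + D*(-4 + D) + 2*D*(3 + D)*(5 + D))
(R(-170) - 48238)/(48575 - 22615) = (2*(-170)*(13 + (-170)**2 + 9*(-170)) - 48238)/(48575 - 22615) = (2*(-170)*(13 + 28900 - 1530) - 48238)/25960 = (2*(-170)*27383 - 48238)*(1/25960) = (-9310220 - 48238)*(1/25960) = -9358458*1/25960 = -4679229/12980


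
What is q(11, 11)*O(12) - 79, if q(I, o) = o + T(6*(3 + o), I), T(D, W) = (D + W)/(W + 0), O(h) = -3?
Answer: -1517/11 ≈ -137.91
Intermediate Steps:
T(D, W) = (D + W)/W
q(I, o) = o + (18 + I + 6*o)/I (q(I, o) = o + (6*(3 + o) + I)/I = o + ((18 + 6*o) + I)/I = o + (18 + I + 6*o)/I)
q(11, 11)*O(12) - 79 = ((18 + 11 + 6*11 + 11*11)/11)*(-3) - 79 = ((18 + 11 + 66 + 121)/11)*(-3) - 79 = ((1/11)*216)*(-3) - 79 = (216/11)*(-3) - 79 = -648/11 - 79 = -1517/11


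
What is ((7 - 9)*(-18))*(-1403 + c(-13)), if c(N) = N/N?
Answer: -50472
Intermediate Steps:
c(N) = 1
((7 - 9)*(-18))*(-1403 + c(-13)) = ((7 - 9)*(-18))*(-1403 + 1) = -2*(-18)*(-1402) = 36*(-1402) = -50472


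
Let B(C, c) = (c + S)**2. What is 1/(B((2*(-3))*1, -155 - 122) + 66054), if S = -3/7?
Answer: 49/7008010 ≈ 6.9920e-6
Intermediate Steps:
S = -3/7 (S = -3*1/7 = -3/7 ≈ -0.42857)
B(C, c) = (-3/7 + c)**2 (B(C, c) = (c - 3/7)**2 = (-3/7 + c)**2)
1/(B((2*(-3))*1, -155 - 122) + 66054) = 1/((-3 + 7*(-155 - 122))**2/49 + 66054) = 1/((-3 + 7*(-277))**2/49 + 66054) = 1/((-3 - 1939)**2/49 + 66054) = 1/((1/49)*(-1942)**2 + 66054) = 1/((1/49)*3771364 + 66054) = 1/(3771364/49 + 66054) = 1/(7008010/49) = 49/7008010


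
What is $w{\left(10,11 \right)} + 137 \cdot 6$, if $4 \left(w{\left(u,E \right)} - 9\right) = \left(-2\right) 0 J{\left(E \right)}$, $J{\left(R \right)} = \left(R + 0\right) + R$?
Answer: $831$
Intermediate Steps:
$J{\left(R \right)} = 2 R$ ($J{\left(R \right)} = R + R = 2 R$)
$w{\left(u,E \right)} = 9$ ($w{\left(u,E \right)} = 9 + \frac{\left(-2\right) 0 \cdot 2 E}{4} = 9 + \frac{0 \cdot 2 E}{4} = 9 + \frac{1}{4} \cdot 0 = 9 + 0 = 9$)
$w{\left(10,11 \right)} + 137 \cdot 6 = 9 + 137 \cdot 6 = 9 + 822 = 831$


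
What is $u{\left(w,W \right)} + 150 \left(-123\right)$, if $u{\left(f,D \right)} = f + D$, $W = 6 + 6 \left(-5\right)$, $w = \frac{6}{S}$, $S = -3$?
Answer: $-18476$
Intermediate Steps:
$w = -2$ ($w = \frac{6}{-3} = 6 \left(- \frac{1}{3}\right) = -2$)
$W = -24$ ($W = 6 - 30 = -24$)
$u{\left(f,D \right)} = D + f$
$u{\left(w,W \right)} + 150 \left(-123\right) = \left(-24 - 2\right) + 150 \left(-123\right) = -26 - 18450 = -18476$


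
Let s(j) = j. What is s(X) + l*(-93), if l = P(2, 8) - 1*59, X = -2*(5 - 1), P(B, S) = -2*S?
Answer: 6967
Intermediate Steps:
X = -8 (X = -2*4 = -8)
l = -75 (l = -2*8 - 1*59 = -16 - 59 = -75)
s(X) + l*(-93) = -8 - 75*(-93) = -8 + 6975 = 6967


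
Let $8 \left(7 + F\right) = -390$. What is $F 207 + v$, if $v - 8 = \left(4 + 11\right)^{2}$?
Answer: $- \frac{45229}{4} \approx -11307.0$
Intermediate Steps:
$F = - \frac{223}{4}$ ($F = -7 + \frac{1}{8} \left(-390\right) = -7 - \frac{195}{4} = - \frac{223}{4} \approx -55.75$)
$v = 233$ ($v = 8 + \left(4 + 11\right)^{2} = 8 + 15^{2} = 8 + 225 = 233$)
$F 207 + v = \left(- \frac{223}{4}\right) 207 + 233 = - \frac{46161}{4} + 233 = - \frac{45229}{4}$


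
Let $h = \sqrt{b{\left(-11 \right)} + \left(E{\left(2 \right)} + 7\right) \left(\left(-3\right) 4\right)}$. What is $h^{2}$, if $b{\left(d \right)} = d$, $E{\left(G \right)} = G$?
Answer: $-119$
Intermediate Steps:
$h = i \sqrt{119}$ ($h = \sqrt{-11 + \left(2 + 7\right) \left(\left(-3\right) 4\right)} = \sqrt{-11 + 9 \left(-12\right)} = \sqrt{-11 - 108} = \sqrt{-119} = i \sqrt{119} \approx 10.909 i$)
$h^{2} = \left(i \sqrt{119}\right)^{2} = -119$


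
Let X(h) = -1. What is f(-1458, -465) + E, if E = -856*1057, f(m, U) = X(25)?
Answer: -904793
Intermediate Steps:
f(m, U) = -1
E = -904792
f(-1458, -465) + E = -1 - 904792 = -904793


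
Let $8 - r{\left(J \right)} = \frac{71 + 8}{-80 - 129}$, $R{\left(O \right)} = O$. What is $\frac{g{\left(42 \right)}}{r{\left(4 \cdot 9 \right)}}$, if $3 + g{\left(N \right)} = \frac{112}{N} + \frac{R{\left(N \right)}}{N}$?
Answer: $\frac{418}{5253} \approx 0.079574$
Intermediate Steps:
$g{\left(N \right)} = -2 + \frac{112}{N}$ ($g{\left(N \right)} = -3 + \left(\frac{112}{N} + \frac{N}{N}\right) = -3 + \left(\frac{112}{N} + 1\right) = -3 + \left(1 + \frac{112}{N}\right) = -2 + \frac{112}{N}$)
$r{\left(J \right)} = \frac{1751}{209}$ ($r{\left(J \right)} = 8 - \frac{71 + 8}{-80 - 129} = 8 - \frac{79}{-209} = 8 - 79 \left(- \frac{1}{209}\right) = 8 - - \frac{79}{209} = 8 + \frac{79}{209} = \frac{1751}{209}$)
$\frac{g{\left(42 \right)}}{r{\left(4 \cdot 9 \right)}} = \frac{-2 + \frac{112}{42}}{\frac{1751}{209}} = \left(-2 + 112 \cdot \frac{1}{42}\right) \frac{209}{1751} = \left(-2 + \frac{8}{3}\right) \frac{209}{1751} = \frac{2}{3} \cdot \frac{209}{1751} = \frac{418}{5253}$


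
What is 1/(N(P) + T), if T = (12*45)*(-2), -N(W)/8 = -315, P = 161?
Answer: 1/1440 ≈ 0.00069444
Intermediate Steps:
N(W) = 2520 (N(W) = -8*(-315) = 2520)
T = -1080 (T = 540*(-2) = -1080)
1/(N(P) + T) = 1/(2520 - 1080) = 1/1440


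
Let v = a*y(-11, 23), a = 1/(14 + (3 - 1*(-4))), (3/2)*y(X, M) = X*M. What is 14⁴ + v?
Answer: 2419702/63 ≈ 38408.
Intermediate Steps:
y(X, M) = 2*M*X/3 (y(X, M) = 2*(X*M)/3 = 2*(M*X)/3 = 2*M*X/3)
a = 1/21 (a = 1/(14 + (3 + 4)) = 1/(14 + 7) = 1/21 ≈ 0.047619)
v = -506/63 (v = ((⅔)*23*(-11))/21 = (1/21)*(-506/3) = -506/63 ≈ -8.0317)
14⁴ + v = 14⁴ - 506/63 = 38416 - 506/63 = 2419702/63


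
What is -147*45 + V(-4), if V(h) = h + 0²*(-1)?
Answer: -6619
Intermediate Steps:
V(h) = h (V(h) = h + 0*(-1) = h + 0 = h)
-147*45 + V(-4) = -147*45 - 4 = -6615 - 4 = -6619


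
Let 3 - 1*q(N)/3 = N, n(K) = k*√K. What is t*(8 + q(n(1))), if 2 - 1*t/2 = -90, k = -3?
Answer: 4784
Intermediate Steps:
n(K) = -3*√K
t = 184 (t = 4 - 2*(-90) = 4 + 180 = 184)
q(N) = 9 - 3*N
t*(8 + q(n(1))) = 184*(8 + (9 - (-9)*√1)) = 184*(8 + (9 - (-9))) = 184*(8 + (9 - 3*(-3))) = 184*(8 + (9 + 9)) = 184*(8 + 18) = 184*26 = 4784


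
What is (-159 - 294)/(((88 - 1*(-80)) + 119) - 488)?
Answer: 151/67 ≈ 2.2537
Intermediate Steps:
(-159 - 294)/(((88 - 1*(-80)) + 119) - 488) = -453/(((88 + 80) + 119) - 488) = -453/((168 + 119) - 488) = -453/(287 - 488) = -453/(-201) = -453*(-1/201) = 151/67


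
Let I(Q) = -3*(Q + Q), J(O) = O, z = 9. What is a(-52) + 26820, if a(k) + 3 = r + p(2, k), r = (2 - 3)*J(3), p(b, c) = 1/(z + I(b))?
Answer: 80441/3 ≈ 26814.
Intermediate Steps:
I(Q) = -6*Q
p(b, c) = 1/(9 - 6*b)
r = -3 (r = (2 - 3)*3 = -1*3 = -3)
a(k) = -19/3 (a(k) = -3 + (-3 - 1/(-9 + 6*2)) = -3 + (-3 - 1/(-9 + 12)) = -3 + (-3 - 1/3) = -3 - 10/3 = -19/3)
a(-52) + 26820 = -19/3 + 26820 = 80441/3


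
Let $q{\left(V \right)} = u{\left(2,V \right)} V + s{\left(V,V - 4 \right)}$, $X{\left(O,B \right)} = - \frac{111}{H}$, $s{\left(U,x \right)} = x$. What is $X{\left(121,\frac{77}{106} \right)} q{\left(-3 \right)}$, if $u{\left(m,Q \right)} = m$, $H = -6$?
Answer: $- \frac{481}{2} \approx -240.5$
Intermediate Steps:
$X{\left(O,B \right)} = \frac{37}{2}$ ($X{\left(O,B \right)} = - \frac{111}{-6} = \left(-111\right) \left(- \frac{1}{6}\right) = \frac{37}{2}$)
$q{\left(V \right)} = -4 + 3 V$ ($q{\left(V \right)} = 2 V + \left(V - 4\right) = 2 V + \left(-4 + V\right) = -4 + 3 V$)
$X{\left(121,\frac{77}{106} \right)} q{\left(-3 \right)} = \frac{37 \left(-4 + 3 \left(-3\right)\right)}{2} = \frac{37 \left(-4 - 9\right)}{2} = \frac{37}{2} \left(-13\right) = - \frac{481}{2}$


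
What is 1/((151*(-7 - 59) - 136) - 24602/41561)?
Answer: -41561/419873824 ≈ -9.8984e-5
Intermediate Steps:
1/((151*(-7 - 59) - 136) - 24602/41561) = 1/((151*(-66) - 136) - 24602*1/41561) = 1/((-9966 - 136) - 24602/41561) = 1/(-10102 - 24602/41561) = 1/(-419873824/41561) = -41561/419873824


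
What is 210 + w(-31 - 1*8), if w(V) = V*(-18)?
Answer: 912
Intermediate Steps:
w(V) = -18*V
210 + w(-31 - 1*8) = 210 - 18*(-31 - 1*8) = 210 - 18*(-31 - 8) = 210 - 18*(-39) = 210 + 702 = 912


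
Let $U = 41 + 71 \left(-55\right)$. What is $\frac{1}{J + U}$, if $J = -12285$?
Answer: $- \frac{1}{16149} \approx -6.1923 \cdot 10^{-5}$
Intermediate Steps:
$U = -3864$ ($U = 41 - 3905 = -3864$)
$\frac{1}{J + U} = \frac{1}{-12285 - 3864} = \frac{1}{-16149} = - \frac{1}{16149}$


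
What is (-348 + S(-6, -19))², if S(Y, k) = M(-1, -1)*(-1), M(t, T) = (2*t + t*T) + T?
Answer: 119716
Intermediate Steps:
M(t, T) = T + 2*t + T*t (M(t, T) = (2*t + T*t) + T = T + 2*t + T*t)
S(Y, k) = 2 (S(Y, k) = (-1 + 2*(-1) - 1*(-1))*(-1) = (-1 - 2 + 1)*(-1) = -2*(-1) = 2)
(-348 + S(-6, -19))² = (-348 + 2)² = (-346)² = 119716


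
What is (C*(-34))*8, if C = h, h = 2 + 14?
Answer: -4352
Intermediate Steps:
h = 16
C = 16
(C*(-34))*8 = (16*(-34))*8 = -544*8 = -4352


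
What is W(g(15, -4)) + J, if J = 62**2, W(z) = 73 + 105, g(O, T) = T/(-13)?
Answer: 4022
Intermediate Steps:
g(O, T) = -T/13 (g(O, T) = T*(-1/13) = -T/13)
W(z) = 178
J = 3844
W(g(15, -4)) + J = 178 + 3844 = 4022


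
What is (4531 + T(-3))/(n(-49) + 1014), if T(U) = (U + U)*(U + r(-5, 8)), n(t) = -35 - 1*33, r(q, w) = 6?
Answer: 4513/946 ≈ 4.7706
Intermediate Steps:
n(t) = -68 (n(t) = -35 - 33 = -68)
T(U) = 2*U*(6 + U) (T(U) = (U + U)*(U + 6) = (2*U)*(6 + U) = 2*U*(6 + U))
(4531 + T(-3))/(n(-49) + 1014) = (4531 + 2*(-3)*(6 - 3))/(-68 + 1014) = (4531 + 2*(-3)*3)/946 = (4531 - 18)*(1/946) = 4513*(1/946) = 4513/946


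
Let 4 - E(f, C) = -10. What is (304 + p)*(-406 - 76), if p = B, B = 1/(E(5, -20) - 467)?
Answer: -66376702/453 ≈ -1.4653e+5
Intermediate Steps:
E(f, C) = 14 (E(f, C) = 4 - 1*(-10) = 4 + 10 = 14)
B = -1/453 (B = 1/(14 - 467) = 1/(-453) = -1/453 ≈ -0.0022075)
p = -1/453 ≈ -0.0022075
(304 + p)*(-406 - 76) = (304 - 1/453)*(-406 - 76) = (137711/453)*(-482) = -66376702/453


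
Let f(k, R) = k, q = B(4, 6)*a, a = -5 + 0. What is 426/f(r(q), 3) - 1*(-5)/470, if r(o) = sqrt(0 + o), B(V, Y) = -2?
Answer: 1/94 + 213*sqrt(10)/5 ≈ 134.72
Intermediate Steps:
a = -5
q = 10 (q = -2*(-5) = 10)
r(o) = sqrt(o)
426/f(r(q), 3) - 1*(-5)/470 = 426/(sqrt(10)) - 1*(-5)/470 = 426*(sqrt(10)/10) + 5*(1/470) = 213*sqrt(10)/5 + 1/94 = 1/94 + 213*sqrt(10)/5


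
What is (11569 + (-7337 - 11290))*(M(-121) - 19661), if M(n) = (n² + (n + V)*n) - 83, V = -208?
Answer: -244954948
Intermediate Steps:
M(n) = -83 + n² + n*(-208 + n) (M(n) = (n² + (n - 208)*n) - 83 = (n² + (-208 + n)*n) - 83 = (n² + n*(-208 + n)) - 83 = -83 + n² + n*(-208 + n))
(11569 + (-7337 - 11290))*(M(-121) - 19661) = (11569 + (-7337 - 11290))*((-83 - 208*(-121) + 2*(-121)²) - 19661) = (11569 - 18627)*((-83 + 25168 + 2*14641) - 19661) = -7058*((-83 + 25168 + 29282) - 19661) = -7058*(54367 - 19661) = -7058*34706 = -244954948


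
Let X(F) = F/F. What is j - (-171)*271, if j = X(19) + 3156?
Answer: 49498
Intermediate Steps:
X(F) = 1
j = 3157 (j = 1 + 3156 = 3157)
j - (-171)*271 = 3157 - (-171)*271 = 3157 - 1*(-46341) = 3157 + 46341 = 49498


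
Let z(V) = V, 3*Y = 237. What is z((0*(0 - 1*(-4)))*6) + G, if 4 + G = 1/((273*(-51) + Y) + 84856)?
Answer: -284047/71012 ≈ -4.0000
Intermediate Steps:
Y = 79 (Y = (1/3)*237 = 79)
G = -284047/71012 (G = -4 + 1/((273*(-51) + 79) + 84856) = -4 + 1/((-13923 + 79) + 84856) = -4 + 1/(-13844 + 84856) = -4 + 1/71012 = -284047/71012 ≈ -4.0000)
z((0*(0 - 1*(-4)))*6) + G = (0*(0 - 1*(-4)))*6 - 284047/71012 = (0*(0 + 4))*6 - 284047/71012 = (0*4)*6 - 284047/71012 = 0*6 - 284047/71012 = 0 - 284047/71012 = -284047/71012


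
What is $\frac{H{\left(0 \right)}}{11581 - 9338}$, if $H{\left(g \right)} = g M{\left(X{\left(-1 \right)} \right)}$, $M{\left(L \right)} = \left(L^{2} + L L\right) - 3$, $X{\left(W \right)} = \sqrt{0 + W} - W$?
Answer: $0$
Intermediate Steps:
$X{\left(W \right)} = \sqrt{W} - W$
$M{\left(L \right)} = -3 + 2 L^{2}$ ($M{\left(L \right)} = \left(L^{2} + L^{2}\right) - 3 = 2 L^{2} - 3 = -3 + 2 L^{2}$)
$H{\left(g \right)} = g \left(-3 + 2 \left(1 + i\right)^{2}\right)$ ($H{\left(g \right)} = g \left(-3 + 2 \left(\sqrt{-1} - -1\right)^{2}\right) = g \left(-3 + 2 \left(i + 1\right)^{2}\right) = g \left(-3 + 2 \left(1 + i\right)^{2}\right)$)
$\frac{H{\left(0 \right)}}{11581 - 9338} = \frac{0 \left(-3 + 4 i\right)}{11581 - 9338} = \frac{1}{2243} \cdot 0 = 0$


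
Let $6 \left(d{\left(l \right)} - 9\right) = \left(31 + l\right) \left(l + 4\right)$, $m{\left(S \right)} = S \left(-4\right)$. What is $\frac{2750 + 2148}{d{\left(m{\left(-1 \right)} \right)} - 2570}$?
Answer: $- \frac{14694}{7543} \approx -1.948$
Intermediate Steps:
$m{\left(S \right)} = - 4 S$
$d{\left(l \right)} = 9 + \frac{\left(4 + l\right) \left(31 + l\right)}{6}$ ($d{\left(l \right)} = 9 + \frac{\left(31 + l\right) \left(l + 4\right)}{6} = 9 + \frac{\left(31 + l\right) \left(4 + l\right)}{6} = 9 + \frac{\left(4 + l\right) \left(31 + l\right)}{6}$)
$\frac{2750 + 2148}{d{\left(m{\left(-1 \right)} \right)} - 2570} = \frac{2750 + 2148}{\left(\frac{89}{3} + \frac{\left(\left(-4\right) \left(-1\right)\right)^{2}}{6} + \frac{35 \left(\left(-4\right) \left(-1\right)\right)}{6}\right) - 2570} = \frac{4898}{\left(\frac{89}{3} + \frac{4^{2}}{6} + \frac{35}{6} \cdot 4\right) - 2570} = \frac{4898}{\left(\frac{89}{3} + \frac{1}{6} \cdot 16 + \frac{70}{3}\right) - 2570} = \frac{4898}{\left(\frac{89}{3} + \frac{8}{3} + \frac{70}{3}\right) - 2570} = \frac{4898}{\frac{167}{3} - 2570} = \frac{4898}{- \frac{7543}{3}} = 4898 \left(- \frac{3}{7543}\right) = - \frac{14694}{7543}$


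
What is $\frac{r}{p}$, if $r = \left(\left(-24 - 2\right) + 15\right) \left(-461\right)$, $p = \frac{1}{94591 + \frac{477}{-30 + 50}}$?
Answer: $\frac{9595838087}{20} \approx 4.7979 \cdot 10^{8}$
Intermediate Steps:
$p = \frac{20}{1892297}$ ($p = \frac{1}{94591 + \frac{477}{20}} = \frac{1}{\frac{1892297}{20}} = \frac{20}{1892297} \approx 1.0569 \cdot 10^{-5}$)
$r = 5071$ ($r = \left(-26 + 15\right) \left(-461\right) = \left(-11\right) \left(-461\right) = 5071$)
$\frac{r}{p} = \frac{5071}{\frac{20}{1892297}} = 5071 \cdot \frac{1892297}{20} = \frac{9595838087}{20}$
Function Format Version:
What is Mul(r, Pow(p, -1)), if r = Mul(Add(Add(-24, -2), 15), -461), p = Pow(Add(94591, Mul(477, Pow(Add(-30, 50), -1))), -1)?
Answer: Rational(9595838087, 20) ≈ 4.7979e+8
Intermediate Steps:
p = Rational(20, 1892297) (p = Pow(Add(94591, Mul(477, Pow(20, -1))), -1) = Pow(Add(94591, Mul(477, Rational(1, 20))), -1) = Pow(Add(94591, Rational(477, 20)), -1) = Pow(Rational(1892297, 20), -1) = Rational(20, 1892297) ≈ 1.0569e-5)
r = 5071 (r = Mul(Add(-26, 15), -461) = Mul(-11, -461) = 5071)
Mul(r, Pow(p, -1)) = Mul(5071, Pow(Rational(20, 1892297), -1)) = Mul(5071, Rational(1892297, 20)) = Rational(9595838087, 20)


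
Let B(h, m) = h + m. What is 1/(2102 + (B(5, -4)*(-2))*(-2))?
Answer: 1/2106 ≈ 0.00047483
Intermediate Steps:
1/(2102 + (B(5, -4)*(-2))*(-2)) = 1/(2102 + ((5 - 4)*(-2))*(-2)) = 1/(2102 + (1*(-2))*(-2)) = 1/(2102 - 2*(-2)) = 1/(2102 + 4) = 1/2106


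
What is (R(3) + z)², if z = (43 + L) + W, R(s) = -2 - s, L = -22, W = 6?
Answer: 484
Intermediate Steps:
z = 27 (z = (43 - 22) + 6 = 21 + 6 = 27)
(R(3) + z)² = ((-2 - 1*3) + 27)² = ((-2 - 3) + 27)² = (-5 + 27)² = 22² = 484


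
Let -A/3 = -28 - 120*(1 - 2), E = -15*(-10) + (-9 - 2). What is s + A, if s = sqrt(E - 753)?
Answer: -276 + I*sqrt(614) ≈ -276.0 + 24.779*I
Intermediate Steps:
E = 139 (E = 150 - 11 = 139)
A = -276 (A = -3*(-28 - 120*(1 - 2)) = -3*(-28 - 120*(-1)) = -3*(-28 - 30*(-4)) = -3*(-28 + 120) = -3*92 = -276)
s = I*sqrt(614) (s = sqrt(139 - 753) = sqrt(-614) = I*sqrt(614) ≈ 24.779*I)
s + A = I*sqrt(614) - 276 = -276 + I*sqrt(614)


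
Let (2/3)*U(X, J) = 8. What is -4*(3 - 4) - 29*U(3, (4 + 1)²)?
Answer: -344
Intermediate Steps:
U(X, J) = 12 (U(X, J) = (3/2)*8 = 12)
-4*(3 - 4) - 29*U(3, (4 + 1)²) = -4*(3 - 4) - 29*12 = -4*(-1) - 348 = 4 - 348 = -344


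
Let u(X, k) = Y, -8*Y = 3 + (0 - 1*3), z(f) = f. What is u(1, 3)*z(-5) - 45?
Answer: -45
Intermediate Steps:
Y = 0 (Y = -(3 + (0 - 1*3))/8 = -(3 + (0 - 3))/8 = -(3 - 3)/8 = -1/8*0 = 0)
u(X, k) = 0
u(1, 3)*z(-5) - 45 = 0*(-5) - 45 = 0 - 45 = -45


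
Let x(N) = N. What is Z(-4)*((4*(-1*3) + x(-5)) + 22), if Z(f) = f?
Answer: -20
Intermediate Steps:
Z(-4)*((4*(-1*3) + x(-5)) + 22) = -4*((4*(-1*3) - 5) + 22) = -4*((4*(-3) - 5) + 22) = -4*((-12 - 5) + 22) = -4*(-17 + 22) = -4*5 = -20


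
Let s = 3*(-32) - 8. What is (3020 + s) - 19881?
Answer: -16965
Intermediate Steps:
s = -104 (s = -96 - 8 = -104)
(3020 + s) - 19881 = (3020 - 104) - 19881 = 2916 - 19881 = -16965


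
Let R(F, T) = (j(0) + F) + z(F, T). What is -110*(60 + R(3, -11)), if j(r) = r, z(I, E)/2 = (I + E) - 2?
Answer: -4730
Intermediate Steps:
z(I, E) = -4 + 2*E + 2*I (z(I, E) = 2*((I + E) - 2) = 2*((E + I) - 2) = 2*(-2 + E + I) = -4 + 2*E + 2*I)
R(F, T) = -4 + 2*T + 3*F (R(F, T) = (0 + F) + (-4 + 2*T + 2*F) = F + (-4 + 2*F + 2*T) = -4 + 2*T + 3*F)
-110*(60 + R(3, -11)) = -110*(60 + (-4 + 2*(-11) + 3*3)) = -110*(60 + (-4 - 22 + 9)) = -110*(60 - 17) = -110*43 = -4730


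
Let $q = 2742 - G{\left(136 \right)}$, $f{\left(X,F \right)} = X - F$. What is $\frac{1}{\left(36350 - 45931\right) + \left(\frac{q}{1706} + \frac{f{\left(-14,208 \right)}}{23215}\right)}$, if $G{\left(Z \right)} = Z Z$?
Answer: $- \frac{19802395}{189909800416} \approx -0.00010427$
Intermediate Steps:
$G{\left(Z \right)} = Z^{2}$
$q = -15754$ ($q = 2742 - 136^{2} = 2742 - 18496 = -15754$)
$\frac{1}{\left(36350 - 45931\right) + \left(\frac{q}{1706} + \frac{f{\left(-14,208 \right)}}{23215}\right)} = \frac{1}{\left(36350 - 45931\right) - \left(\frac{7877}{853} - \frac{-14 - 208}{23215}\right)} = \frac{1}{\left(36350 - 45931\right) - \left(\frac{7877}{853} - \left(-14 - 208\right) \frac{1}{23215}\right)} = \frac{1}{-9581 - \frac{183053921}{19802395}} = \frac{1}{- \frac{189909800416}{19802395}} = - \frac{19802395}{189909800416}$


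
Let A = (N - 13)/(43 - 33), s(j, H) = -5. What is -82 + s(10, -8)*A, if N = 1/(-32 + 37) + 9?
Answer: -801/10 ≈ -80.100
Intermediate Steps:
N = 46/5 (N = 1/5 + 9 = ⅕ + 9 = 46/5 ≈ 9.2000)
A = -19/50 (A = (46/5 - 13)/(43 - 33) = -19/5/10 = -19/5*⅒ = -19/50 ≈ -0.38000)
-82 + s(10, -8)*A = -82 - 5*(-19/50) = -82 + 19/10 = -801/10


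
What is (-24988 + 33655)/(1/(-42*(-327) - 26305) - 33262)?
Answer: -108952857/418136603 ≈ -0.26057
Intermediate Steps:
(-24988 + 33655)/(1/(-42*(-327) - 26305) - 33262) = 8667/(1/(13734 - 26305) - 33262) = 8667/(1/(-12571) - 33262) = 8667/(-1/12571 - 33262) = 8667/(-418136603/12571) = 8667*(-12571/418136603) = -108952857/418136603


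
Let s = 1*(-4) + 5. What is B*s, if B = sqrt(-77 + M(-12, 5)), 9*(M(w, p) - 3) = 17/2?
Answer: I*sqrt(2630)/6 ≈ 8.5473*I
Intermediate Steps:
M(w, p) = 71/18 (M(w, p) = 3 + (17/2)/9 = 3 + (17*(1/2))/9 = 3 + (1/9)*(17/2) = 3 + 17/18 = 71/18)
B = I*sqrt(2630)/6 (B = sqrt(-77 + 71/18) = sqrt(-1315/18) = I*sqrt(2630)/6 ≈ 8.5473*I)
s = 1 (s = -4 + 5 = 1)
B*s = (I*sqrt(2630)/6)*1 = I*sqrt(2630)/6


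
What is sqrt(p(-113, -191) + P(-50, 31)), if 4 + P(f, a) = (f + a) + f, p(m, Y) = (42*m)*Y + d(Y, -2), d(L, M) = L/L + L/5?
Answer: sqrt(22659395)/5 ≈ 952.04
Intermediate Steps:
d(L, M) = 1 + L/5 (d(L, M) = 1 + L*(1/5) = 1 + L/5)
p(m, Y) = 1 + Y/5 + 42*Y*m (p(m, Y) = (42*m)*Y + (1 + Y/5) = 42*Y*m + (1 + Y/5) = 1 + Y/5 + 42*Y*m)
P(f, a) = -4 + a + 2*f (P(f, a) = -4 + ((f + a) + f) = -4 + ((a + f) + f) = -4 + (a + 2*f) = -4 + a + 2*f)
sqrt(p(-113, -191) + P(-50, 31)) = sqrt((1 + (1/5)*(-191) + 42*(-191)*(-113)) + (-4 + 31 + 2*(-50))) = sqrt((1 - 191/5 + 906486) + (-4 + 31 - 100)) = sqrt(4532244/5 - 73) = sqrt(4531879/5) = sqrt(22659395)/5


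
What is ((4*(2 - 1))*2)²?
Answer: 64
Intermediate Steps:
((4*(2 - 1))*2)² = ((4*1)*2)² = (4*2)² = 8² = 64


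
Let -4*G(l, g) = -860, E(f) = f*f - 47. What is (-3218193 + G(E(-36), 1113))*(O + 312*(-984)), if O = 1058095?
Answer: -2416981442086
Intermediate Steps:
E(f) = -47 + f² (E(f) = f² - 47 = -47 + f²)
G(l, g) = 215 (G(l, g) = -¼*(-860) = 215)
(-3218193 + G(E(-36), 1113))*(O + 312*(-984)) = (-3218193 + 215)*(1058095 + 312*(-984)) = -3217978*(1058095 - 307008) = -3217978*751087 = -2416981442086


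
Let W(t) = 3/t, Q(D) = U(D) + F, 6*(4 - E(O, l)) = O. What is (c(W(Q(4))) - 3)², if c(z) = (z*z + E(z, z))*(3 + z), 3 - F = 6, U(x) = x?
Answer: 5184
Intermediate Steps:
F = -3 (F = 3 - 1*6 = 3 - 6 = -3)
E(O, l) = 4 - O/6
Q(D) = -3 + D (Q(D) = D - 3 = -3 + D)
c(z) = (3 + z)*(4 + z² - z/6) (c(z) = (z*z + (4 - z/6))*(3 + z) = (z² + (4 - z/6))*(3 + z) = (4 + z² - z/6)*(3 + z) = (3 + z)*(4 + z² - z/6))
(c(W(Q(4))) - 3)² = ((12 + (3/(-3 + 4))³ + 7*(3/(-3 + 4))/2 + 17*(3/(-3 + 4))²/6) - 3)² = ((12 + (3/1)³ + 7*(3/1)/2 + 17*(3/1)²/6) - 3)² = ((12 + (3*1)³ + 7*(3*1)/2 + 17*(3*1)²/6) - 3)² = ((12 + 3³ + (7/2)*3 + (17/6)*3²) - 3)² = ((12 + 27 + 21/2 + (17/6)*9) - 3)² = ((12 + 27 + 21/2 + 51/2) - 3)² = (75 - 3)² = 72² = 5184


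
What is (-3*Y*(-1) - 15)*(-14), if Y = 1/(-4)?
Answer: 441/2 ≈ 220.50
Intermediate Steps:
Y = -¼ (Y = 1*(-¼) = -¼ ≈ -0.25000)
(-3*Y*(-1) - 15)*(-14) = (-3*(-¼)*(-1) - 15)*(-14) = ((¾)*(-1) - 15)*(-14) = (-¾ - 15)*(-14) = -63/4*(-14) = 441/2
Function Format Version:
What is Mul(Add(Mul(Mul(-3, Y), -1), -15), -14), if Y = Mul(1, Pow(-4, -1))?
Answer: Rational(441, 2) ≈ 220.50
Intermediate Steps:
Y = Rational(-1, 4) (Y = Mul(1, Rational(-1, 4)) = Rational(-1, 4) ≈ -0.25000)
Mul(Add(Mul(Mul(-3, Y), -1), -15), -14) = Mul(Add(Mul(Mul(-3, Rational(-1, 4)), -1), -15), -14) = Mul(Add(Mul(Rational(3, 4), -1), -15), -14) = Mul(Add(Rational(-3, 4), -15), -14) = Mul(Rational(-63, 4), -14) = Rational(441, 2)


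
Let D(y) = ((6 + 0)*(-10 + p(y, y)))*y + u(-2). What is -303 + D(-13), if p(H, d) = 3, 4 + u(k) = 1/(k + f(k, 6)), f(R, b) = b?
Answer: 957/4 ≈ 239.25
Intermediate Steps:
u(k) = -4 + 1/(6 + k) (u(k) = -4 + 1/(k + 6) = -4 + 1/(6 + k))
D(y) = -15/4 - 42*y (D(y) = ((6 + 0)*(-10 + 3))*y + (-23 - 4*(-2))/(6 - 2) = (6*(-7))*y + (-23 + 8)/4 = -42*y + (¼)*(-15) = -42*y - 15/4 = -15/4 - 42*y)
-303 + D(-13) = -303 + (-15/4 - 42*(-13)) = -303 + (-15/4 + 546) = -303 + 2169/4 = 957/4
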